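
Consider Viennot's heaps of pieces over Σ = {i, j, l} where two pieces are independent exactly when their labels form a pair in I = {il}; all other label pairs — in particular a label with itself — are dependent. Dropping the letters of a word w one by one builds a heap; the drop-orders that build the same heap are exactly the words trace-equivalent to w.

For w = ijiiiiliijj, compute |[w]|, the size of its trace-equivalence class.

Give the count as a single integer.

#0=i has no predecessor
#1=j depends on [0:i]
#2=i depends on [1:j]
#3=i depends on [2:i]
#4=i depends on [3:i]
#5=i depends on [4:i]
#6=l depends on [1:j]
#7=i depends on [5:i]
#8=i depends on [7:i]
#9=j depends on [6:l, 8:i]
#10=j depends on [9:j]
sources: [0:i]
N(rest) = Σ N(rest − s) over sources s of rest; N(one piece) = 1:
  size 1 → [10]=1
  size 2 → [9,10]=1
  size 3 → [6,9,10]=1  [8,9,10]=1
  size 4 → [6,8,9,10]=2  [7,8,9,10]=1
  size 5 → [5,7,8,9,10]=1  [6,7,8,9,10]=3
  size 6 → [4,5,7,8,9,10]=1  [5,6,7,8,9,10]=4
  size 7 → [3,4,5,7,8,9,10]=1  [4,5,6,7,8,9,10]=5
  size 8 → [2,3,4,5,7,8,9,10]=1  [3,4,5,6,7,8,9,10]=6
  size 9 → [2,3,4,5,6,7,8,9,10]=7
  first=0(i) contributes 7

7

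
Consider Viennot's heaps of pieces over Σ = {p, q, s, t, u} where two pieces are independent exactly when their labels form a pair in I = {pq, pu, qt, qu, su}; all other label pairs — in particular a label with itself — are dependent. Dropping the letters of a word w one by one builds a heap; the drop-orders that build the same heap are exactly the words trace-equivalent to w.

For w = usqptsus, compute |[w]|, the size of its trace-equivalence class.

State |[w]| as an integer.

drop 0:u onto floor
drop 1:s onto floor
drop 2:q onto {1:s}
drop 3:p onto {1:s}
drop 4:t onto {0:u, 3:p}
drop 5:s onto {2:q, 4:t}
drop 6:u onto {4:t}
drop 7:s onto {5:s}
ground layer = {0:u, 1:s}
drop-orders for the pieces not yet dropped (sum over which currently-grounded one goes next):
  1 to go: {6} 1  {7} 1
  2 to go: {5,7} 1  {6,7} 2
  3 to go: {2,5,7} 1  {5,6,7} 3
  4 to go: {2,5,6,7} 4  {4,5,6,7} 3
  5 to go: {0,4,5,6,7} 3  {2,4,5,6,7} 7  {3,4,5,6,7} 3
  6 to go: {0,2,4,5,6,7} 10  {0,3,4,5,6,7} 6  {2,3,4,5,6,7} 10
  if 0:u drops first: 10 orders
  if 1:s drops first: 26 orders
heap linearizations: 36

36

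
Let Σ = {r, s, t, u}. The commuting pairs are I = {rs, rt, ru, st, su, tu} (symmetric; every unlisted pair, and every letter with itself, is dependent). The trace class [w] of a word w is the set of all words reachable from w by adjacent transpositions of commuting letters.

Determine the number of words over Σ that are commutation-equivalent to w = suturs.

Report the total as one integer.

180

drop 0:s onto floor
drop 1:u onto floor
drop 2:t onto floor
drop 3:u onto {1:u}
drop 4:r onto floor
drop 5:s onto {0:s}
ground layer = {0:s, 1:u, 2:t, 4:r}
drop-orders for the pieces not yet dropped (sum over which currently-grounded one goes next):
  1 to go: {2} 1  {3} 1  {4} 1  {5} 1
  2 to go: {0,5} 1  {1,3} 1  {2,3} 2  {2,4} 2  {2,5} 2  {3,4} 2  {3,5} 2  {4,5} 2
  3 to go: {0,2,5} 3  {0,3,5} 3  {0,4,5} 3  {1,2,3} 3  {1,3,4} 3  {1,3,5} 3  {2,3,4} 6  {2,3,5} 6  {2,4,5} 6  {3,4,5} 6
  4 to go: {0,1,3,5} 6  {0,2,3,5} 12  {0,2,4,5} 12  {0,3,4,5} 12  {1,2,3,4} 12  {1,2,3,5} 12  {1,3,4,5} 12  {2,3,4,5} 24
  if 0:s drops first: 60 orders
  if 1:u drops first: 60 orders
  if 2:t drops first: 30 orders
  if 4:r drops first: 30 orders
heap linearizations: 180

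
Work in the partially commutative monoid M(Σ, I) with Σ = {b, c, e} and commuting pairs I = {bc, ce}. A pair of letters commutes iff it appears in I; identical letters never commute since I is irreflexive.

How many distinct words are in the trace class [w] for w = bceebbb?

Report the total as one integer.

piece 0:b — minimal
piece 1:c — minimal
piece 2:e rests on {0:b}
piece 3:e rests on {2:e}
piece 4:b rests on {3:e}
piece 5:b rests on {4:b}
piece 6:b rests on {5:b}
minimal pieces: {0:b, 1:c}
ways to finish when only these pieces remain (= sum over removing one remaining piece with nothing left below it):
  1 left: {1}→1  {6}→1
  2 left: {1,6}→2  {5,6}→1
  3 left: {1,5,6}→3  {4,5,6}→1
  4 left: {1,4,5,6}→4  {3,4,5,6}→1
  5 left: {1,3,4,5,6}→5  {2,3,4,5,6}→1
  placing 0:b first → 6 extensions
  placing 1:c first → 1 extensions
total linear extensions = 7

7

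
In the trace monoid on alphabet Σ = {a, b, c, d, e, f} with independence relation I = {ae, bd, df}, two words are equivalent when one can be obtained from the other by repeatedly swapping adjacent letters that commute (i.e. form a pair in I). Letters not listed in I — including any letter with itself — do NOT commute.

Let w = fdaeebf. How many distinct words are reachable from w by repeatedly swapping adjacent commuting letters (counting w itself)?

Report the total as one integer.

0(f) covers ∅
1(d) covers ∅
2(a) covers 0:f, 1:d
3(e) covers 0:f, 1:d
4(e) covers 3:e
5(b) covers 2:a, 4:e
6(f) covers 5:b
floor of heap: 0:f, 1:d
completions by unplaced set U, small U first (add the entries for U minus each lowest piece of U):
  |U|=1: {6}:1
  |U|=2: {5,6}:1
  |U|=3: {2,5,6}:1  {4,5,6}:1
  |U|=4: {2,4,5,6}:2  {3,4,5,6}:1
  |U|=5: {2,3,4,5,6}:3
  start at 0(f): 3
  start at 1(d): 3
sum over floor = 6

6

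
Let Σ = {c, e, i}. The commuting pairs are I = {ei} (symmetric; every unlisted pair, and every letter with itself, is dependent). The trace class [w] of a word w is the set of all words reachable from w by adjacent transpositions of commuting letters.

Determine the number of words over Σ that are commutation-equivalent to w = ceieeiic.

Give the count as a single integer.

#0=c has no predecessor
#1=e depends on [0:c]
#2=i depends on [0:c]
#3=e depends on [1:e]
#4=e depends on [3:e]
#5=i depends on [2:i]
#6=i depends on [5:i]
#7=c depends on [4:e, 6:i]
sources: [0:c]
N(rest) = Σ N(rest − s) over sources s of rest; N(one piece) = 1:
  size 1 → [7]=1
  size 2 → [4,7]=1  [6,7]=1
  size 3 → [3,4,7]=1  [4,6,7]=2  [5,6,7]=1
  size 4 → [1,3,4,7]=1  [2,5,6,7]=1  [3,4,6,7]=3  [4,5,6,7]=3
  size 5 → [1,3,4,6,7]=4  [2,4,5,6,7]=4  [3,4,5,6,7]=6
  size 6 → [1,3,4,5,6,7]=10  [2,3,4,5,6,7]=10
  first=0(c) contributes 20

20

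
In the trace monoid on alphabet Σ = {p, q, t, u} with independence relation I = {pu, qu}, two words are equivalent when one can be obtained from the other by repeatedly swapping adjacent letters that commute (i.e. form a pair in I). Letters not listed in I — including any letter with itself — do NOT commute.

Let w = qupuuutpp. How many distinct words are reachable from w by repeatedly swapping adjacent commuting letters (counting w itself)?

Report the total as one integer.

15

0(q) covers ∅
1(u) covers ∅
2(p) covers 0:q
3(u) covers 1:u
4(u) covers 3:u
5(u) covers 4:u
6(t) covers 2:p, 5:u
7(p) covers 6:t
8(p) covers 7:p
floor of heap: 0:q, 1:u
completions by unplaced set U, small U first (add the entries for U minus each lowest piece of U):
  |U|=1: {8}:1
  |U|=2: {7,8}:1
  |U|=3: {6,7,8}:1
  |U|=4: {2,6,7,8}:1  {5,6,7,8}:1
  |U|=5: {0,2,6,7,8}:1  {2,5,6,7,8}:2  {4,5,6,7,8}:1
  |U|=6: {0,2,5,6,7,8}:3  {2,4,5,6,7,8}:3  {3,4,5,6,7,8}:1
  |U|=7: {0,2,4,5,6,7,8}:6  {1,3,4,5,6,7,8}:1  {2,3,4,5,6,7,8}:4
  start at 0(q): 5
  start at 1(u): 10
sum over floor = 15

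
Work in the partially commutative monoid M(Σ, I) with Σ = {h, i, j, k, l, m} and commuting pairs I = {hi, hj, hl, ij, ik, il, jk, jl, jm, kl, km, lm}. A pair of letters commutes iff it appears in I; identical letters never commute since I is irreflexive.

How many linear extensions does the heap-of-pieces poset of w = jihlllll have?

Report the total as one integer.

336

#0=j has no predecessor
#1=i has no predecessor
#2=h has no predecessor
#3=l has no predecessor
#4=l depends on [3:l]
#5=l depends on [4:l]
#6=l depends on [5:l]
#7=l depends on [6:l]
sources: [0:j, 1:i, 2:h, 3:l]
N(rest) = Σ N(rest − s) over sources s of rest; N(one piece) = 1:
  size 1 → [0]=1  [1]=1  [2]=1  [7]=1
  size 2 → [0,1]=2  [0,2]=2  [0,7]=2  [1,2]=2  [1,7]=2  [2,7]=2  [6,7]=1
  size 3 → [0,1,2]=6  [0,1,7]=6  [0,2,7]=6  [0,6,7]=3  [1,2,7]=6  [1,6,7]=3  [2,6,7]=3  [5,6,7]=1
  size 4 → [0,1,2,7]=24  [0,1,6,7]=12  [0,2,6,7]=12  [0,5,6,7]=4  [1,2,6,7]=12  [1,5,6,7]=4  [2,5,6,7]=4  [4,5,6,7]=1
  size 5 → [0,1,2,6,7]=60  [0,1,5,6,7]=20  [0,2,5,6,7]=20  [0,4,5,6,7]=5  [1,2,5,6,7]=20  [1,4,5,6,7]=5  [2,4,5,6,7]=5  [3,4,5,6,7]=1
  size 6 → [0,1,2,5,6,7]=120  [0,1,4,5,6,7]=30  [0,2,4,5,6,7]=30  [0,3,4,5,6,7]=6  [1,2,4,5,6,7]=30  [1,3,4,5,6,7]=6  [2,3,4,5,6,7]=6
  first=0(j) contributes 42
  first=1(i) contributes 42
  first=2(h) contributes 42
  first=3(l) contributes 210
|[w]| = 336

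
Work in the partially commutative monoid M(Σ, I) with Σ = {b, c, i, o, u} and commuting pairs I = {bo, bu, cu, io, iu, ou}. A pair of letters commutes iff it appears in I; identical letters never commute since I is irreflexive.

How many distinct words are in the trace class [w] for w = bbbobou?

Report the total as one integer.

drop 0:b onto floor
drop 1:b onto {0:b}
drop 2:b onto {1:b}
drop 3:o onto floor
drop 4:b onto {2:b}
drop 5:o onto {3:o}
drop 6:u onto floor
ground layer = {0:b, 3:o, 6:u}
drop-orders for the pieces not yet dropped (sum over which currently-grounded one goes next):
  1 to go: {4} 1  {5} 1  {6} 1
  2 to go: {2,4} 1  {3,5} 1  {4,5} 2  {4,6} 2  {5,6} 2
  3 to go: {1,2,4} 1  {2,4,5} 3  {2,4,6} 3  {3,4,5} 3  {3,5,6} 3  {4,5,6} 6
  4 to go: {0,1,2,4} 1  {1,2,4,5} 4  {1,2,4,6} 4  {2,3,4,5} 6  {2,4,5,6} 12  {3,4,5,6} 12
  5 to go: {0,1,2,4,5} 5  {0,1,2,4,6} 5  {1,2,3,4,5} 10  {1,2,4,5,6} 20  {2,3,4,5,6} 30
  if 0:b drops first: 60 orders
  if 3:o drops first: 30 orders
  if 6:u drops first: 15 orders
heap linearizations: 105

105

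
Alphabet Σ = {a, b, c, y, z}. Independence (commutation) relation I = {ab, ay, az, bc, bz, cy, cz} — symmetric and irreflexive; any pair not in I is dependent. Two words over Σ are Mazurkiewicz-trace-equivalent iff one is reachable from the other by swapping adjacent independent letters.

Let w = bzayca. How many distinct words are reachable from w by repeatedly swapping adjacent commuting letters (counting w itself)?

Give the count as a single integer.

40

piece 0:b — minimal
piece 1:z — minimal
piece 2:a — minimal
piece 3:y rests on {0:b, 1:z}
piece 4:c rests on {2:a}
piece 5:a rests on {4:c}
minimal pieces: {0:b, 1:z, 2:a}
ways to finish when only these pieces remain (= sum over removing one remaining piece with nothing left below it):
  1 left: {3}→1  {5}→1
  2 left: {0,3}→1  {1,3}→1  {3,5}→2  {4,5}→1
  3 left: {0,1,3}→2  {0,3,5}→3  {1,3,5}→3  {2,4,5}→1  {3,4,5}→3
  4 left: {0,1,3,5}→8  {0,3,4,5}→6  {1,3,4,5}→6  {2,3,4,5}→4
  placing 0:b first → 10 extensions
  placing 1:z first → 10 extensions
  placing 2:a first → 20 extensions
total linear extensions = 40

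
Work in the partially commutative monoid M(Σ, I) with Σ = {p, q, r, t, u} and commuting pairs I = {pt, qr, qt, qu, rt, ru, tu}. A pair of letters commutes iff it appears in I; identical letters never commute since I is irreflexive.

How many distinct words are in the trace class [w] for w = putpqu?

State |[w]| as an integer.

0(p) covers ∅
1(u) covers 0:p
2(t) covers ∅
3(p) covers 1:u
4(q) covers 3:p
5(u) covers 3:p
floor of heap: 0:p, 2:t
completions by unplaced set U, small U first (add the entries for U minus each lowest piece of U):
  |U|=1: {2}:1  {4}:1  {5}:1
  |U|=2: {2,4}:2  {2,5}:2  {4,5}:2
  |U|=3: {2,4,5}:6  {3,4,5}:2
  |U|=4: {1,3,4,5}:2  {2,3,4,5}:8
  start at 0(p): 10
  start at 2(t): 2
sum over floor = 12

12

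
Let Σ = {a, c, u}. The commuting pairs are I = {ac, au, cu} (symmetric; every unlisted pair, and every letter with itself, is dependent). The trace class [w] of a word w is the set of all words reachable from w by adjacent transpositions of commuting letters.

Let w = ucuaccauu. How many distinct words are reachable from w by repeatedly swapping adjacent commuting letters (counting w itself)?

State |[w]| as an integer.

1260

drop 0:u onto floor
drop 1:c onto floor
drop 2:u onto {0:u}
drop 3:a onto floor
drop 4:c onto {1:c}
drop 5:c onto {4:c}
drop 6:a onto {3:a}
drop 7:u onto {2:u}
drop 8:u onto {7:u}
ground layer = {0:u, 1:c, 3:a}
drop-orders for the pieces not yet dropped (sum over which currently-grounded one goes next):
  1 to go: {5} 1  {6} 1  {8} 1
  2 to go: {3,6} 1  {4,5} 1  {5,6} 2  {5,8} 2  {6,8} 2  {7,8} 1
  3 to go: {1,4,5} 1  {2,7,8} 1  {3,5,6} 3  {3,6,8} 3  {4,5,6} 3  {4,5,8} 3  {5,6,8} 6  {5,7,8} 3  {6,7,8} 3
  4 to go: {0,2,7,8} 1  {1,4,5,6} 4  {1,4,5,8} 4  {2,5,7,8} 4  {2,6,7,8} 4  {3,4,5,6} 6  {3,5,6,8} 12  {3,6,7,8} 6  {4,5,6,8} 12  {4,5,7,8} 6  {5,6,7,8} 12
  5 to go: {0,2,5,7,8} 5  {0,2,6,7,8} 5  {1,3,4,5,6} 10  {1,4,5,6,8} 20  {1,4,5,7,8} 10  {2,3,6,7,8} 10  {2,4,5,7,8} 10  {2,5,6,7,8} 20  {3,4,5,6,8} 30  {3,5,6,7,8} 30  {4,5,6,7,8} 30
  6 to go: {0,2,3,6,7,8} 15  {0,2,4,5,7,8} 15  {0,2,5,6,7,8} 30  {1,2,4,5,7,8} 20  {1,3,4,5,6,8} 60  {1,4,5,6,7,8} 60  {2,3,5,6,7,8} 60  {2,4,5,6,7,8} 60  {3,4,5,6,7,8} 90
  7 to go: {0,1,2,4,5,7,8} 35  {0,2,3,5,6,7,8} 105  {0,2,4,5,6,7,8} 105  {1,2,4,5,6,7,8} 140  {1,3,4,5,6,7,8} 210  {2,3,4,5,6,7,8} 210
  if 0:u drops first: 560 orders
  if 1:c drops first: 420 orders
  if 3:a drops first: 280 orders
heap linearizations: 1260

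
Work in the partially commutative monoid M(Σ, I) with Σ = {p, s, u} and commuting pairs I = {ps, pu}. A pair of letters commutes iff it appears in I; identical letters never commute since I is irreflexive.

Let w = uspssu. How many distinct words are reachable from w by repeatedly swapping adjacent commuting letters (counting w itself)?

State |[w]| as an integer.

0(u) covers ∅
1(s) covers 0:u
2(p) covers ∅
3(s) covers 1:s
4(s) covers 3:s
5(u) covers 4:s
floor of heap: 0:u, 2:p
completions by unplaced set U, small U first (add the entries for U minus each lowest piece of U):
  |U|=1: {2}:1  {5}:1
  |U|=2: {2,5}:2  {4,5}:1
  |U|=3: {2,4,5}:3  {3,4,5}:1
  |U|=4: {1,3,4,5}:1  {2,3,4,5}:4
  start at 0(u): 5
  start at 2(p): 1
sum over floor = 6

6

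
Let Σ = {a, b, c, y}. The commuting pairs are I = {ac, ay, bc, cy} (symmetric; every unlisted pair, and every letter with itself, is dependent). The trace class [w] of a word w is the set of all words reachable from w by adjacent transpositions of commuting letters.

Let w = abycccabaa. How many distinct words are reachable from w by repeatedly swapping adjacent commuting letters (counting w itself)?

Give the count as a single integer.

240

0(a) covers ∅
1(b) covers 0:a
2(y) covers 1:b
3(c) covers ∅
4(c) covers 3:c
5(c) covers 4:c
6(a) covers 1:b
7(b) covers 2:y, 6:a
8(a) covers 7:b
9(a) covers 8:a
floor of heap: 0:a, 3:c
completions by unplaced set U, small U first (add the entries for U minus each lowest piece of U):
  |U|=1: {5}:1  {9}:1
  |U|=2: {4,5}:1  {5,9}:2  {8,9}:1
  |U|=3: {3,4,5}:1  {4,5,9}:3  {5,8,9}:3  {7,8,9}:1
  |U|=4: {2,7,8,9}:1  {3,4,5,9}:4  {4,5,8,9}:6  {5,7,8,9}:4  {6,7,8,9}:1
  |U|=5: {2,5,7,8,9}:5  {2,6,7,8,9}:2  {3,4,5,8,9}:10  {4,5,7,8,9}:10  {5,6,7,8,9}:5
  |U|=6: {1,2,6,7,8,9}:2  {2,4,5,7,8,9}:15  {2,5,6,7,8,9}:12  {3,4,5,7,8,9}:20  {4,5,6,7,8,9}:15
  |U|=7: {0,1,2,6,7,8,9}:2  {1,2,5,6,7,8,9}:14  {2,3,4,5,7,8,9}:35  {2,4,5,6,7,8,9}:42  {3,4,5,6,7,8,9}:35
  |U|=8: {0,1,2,5,6,7,8,9}:16  {1,2,4,5,6,7,8,9}:56  {2,3,4,5,6,7,8,9}:112
  start at 0(a): 168
  start at 3(c): 72
sum over floor = 240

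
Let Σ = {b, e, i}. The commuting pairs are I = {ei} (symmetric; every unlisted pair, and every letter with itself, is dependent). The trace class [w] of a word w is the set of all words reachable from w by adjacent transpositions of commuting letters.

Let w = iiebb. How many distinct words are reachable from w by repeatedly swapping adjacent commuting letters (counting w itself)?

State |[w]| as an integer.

piece 0:i — minimal
piece 1:i rests on {0:i}
piece 2:e — minimal
piece 3:b rests on {1:i, 2:e}
piece 4:b rests on {3:b}
minimal pieces: {0:i, 2:e}
ways to finish when only these pieces remain (= sum over removing one remaining piece with nothing left below it):
  1 left: {4}→1
  2 left: {3,4}→1
  3 left: {1,3,4}→1  {2,3,4}→1
  placing 0:i first → 2 extensions
  placing 2:e first → 1 extensions
total linear extensions = 3

3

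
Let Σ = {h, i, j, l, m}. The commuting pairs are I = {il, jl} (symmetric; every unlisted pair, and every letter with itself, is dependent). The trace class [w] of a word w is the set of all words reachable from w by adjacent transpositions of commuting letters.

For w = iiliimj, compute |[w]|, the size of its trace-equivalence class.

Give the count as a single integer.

5

#0=i has no predecessor
#1=i depends on [0:i]
#2=l has no predecessor
#3=i depends on [1:i]
#4=i depends on [3:i]
#5=m depends on [2:l, 4:i]
#6=j depends on [5:m]
sources: [0:i, 2:l]
N(rest) = Σ N(rest − s) over sources s of rest; N(one piece) = 1:
  size 1 → [6]=1
  size 2 → [5,6]=1
  size 3 → [2,5,6]=1  [4,5,6]=1
  size 4 → [2,4,5,6]=2  [3,4,5,6]=1
  size 5 → [1,3,4,5,6]=1  [2,3,4,5,6]=3
  first=0(i) contributes 4
  first=2(l) contributes 1
|[w]| = 5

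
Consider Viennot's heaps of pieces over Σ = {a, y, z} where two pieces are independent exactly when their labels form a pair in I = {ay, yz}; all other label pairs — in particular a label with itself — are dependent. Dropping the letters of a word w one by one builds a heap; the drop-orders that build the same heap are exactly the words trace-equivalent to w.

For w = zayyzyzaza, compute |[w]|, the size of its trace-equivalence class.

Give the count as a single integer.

#0=z has no predecessor
#1=a depends on [0:z]
#2=y has no predecessor
#3=y depends on [2:y]
#4=z depends on [1:a]
#5=y depends on [3:y]
#6=z depends on [4:z]
#7=a depends on [6:z]
#8=z depends on [7:a]
#9=a depends on [8:z]
sources: [0:z, 2:y]
N(rest) = Σ N(rest − s) over sources s of rest; N(one piece) = 1:
  size 1 → [5]=1  [9]=1
  size 2 → [3,5]=1  [5,9]=2  [8,9]=1
  size 3 → [2,3,5]=1  [3,5,9]=3  [5,8,9]=3  [7,8,9]=1
  size 4 → [2,3,5,9]=4  [3,5,8,9]=6  [5,7,8,9]=4  [6,7,8,9]=1
  size 5 → [2,3,5,8,9]=10  [3,5,7,8,9]=10  [4,6,7,8,9]=1  [5,6,7,8,9]=5
  size 6 → [1,4,6,7,8,9]=1  [2,3,5,7,8,9]=20  [3,5,6,7,8,9]=15  [4,5,6,7,8,9]=6
  size 7 → [0,1,4,6,7,8,9]=1  [1,4,5,6,7,8,9]=7  [2,3,5,6,7,8,9]=35  [3,4,5,6,7,8,9]=21
  size 8 → [0,1,4,5,6,7,8,9]=8  [1,3,4,5,6,7,8,9]=28  [2,3,4,5,6,7,8,9]=56
  first=0(z) contributes 84
  first=2(y) contributes 36
|[w]| = 120

120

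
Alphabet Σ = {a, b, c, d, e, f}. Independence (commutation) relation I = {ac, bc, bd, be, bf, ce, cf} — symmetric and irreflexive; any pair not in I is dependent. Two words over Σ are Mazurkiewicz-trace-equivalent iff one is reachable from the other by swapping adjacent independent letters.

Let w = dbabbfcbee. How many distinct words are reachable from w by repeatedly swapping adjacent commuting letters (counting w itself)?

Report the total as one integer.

340

drop 0:d onto floor
drop 1:b onto floor
drop 2:a onto {0:d, 1:b}
drop 3:b onto {2:a}
drop 4:b onto {3:b}
drop 5:f onto {2:a}
drop 6:c onto {0:d}
drop 7:b onto {4:b}
drop 8:e onto {5:f}
drop 9:e onto {8:e}
ground layer = {0:d, 1:b}
drop-orders for the pieces not yet dropped (sum over which currently-grounded one goes next):
  1 to go: {6} 1  {7} 1  {9} 1
  2 to go: {4,7} 1  {6,7} 2  {6,9} 2  {7,9} 2  {8,9} 1
  3 to go: {3,4,7} 1  {4,6,7} 3  {4,7,9} 3  {5,8,9} 1  {6,7,9} 6  {6,8,9} 3  {7,8,9} 3
  4 to go: {3,4,6,7} 4  {3,4,7,9} 4  {4,6,7,9} 12  {4,7,8,9} 6  {5,6,8,9} 4  {5,7,8,9} 4  {6,7,8,9} 12
  5 to go: {3,4,6,7,9} 20  {3,4,7,8,9} 10  {4,5,7,8,9} 10  {4,6,7,8,9} 30  {5,6,7,8,9} 20
  6 to go: {3,4,5,7,8,9} 20  {3,4,6,7,8,9} 60  {4,5,6,7,8,9} 60
  7 to go: {2,3,4,5,7,8,9} 20  {3,4,5,6,7,8,9} 140
  8 to go: {1,2,3,4,5,7,8,9} 20  {2,3,4,5,6,7,8,9} 160
  if 0:d drops first: 180 orders
  if 1:b drops first: 160 orders
heap linearizations: 340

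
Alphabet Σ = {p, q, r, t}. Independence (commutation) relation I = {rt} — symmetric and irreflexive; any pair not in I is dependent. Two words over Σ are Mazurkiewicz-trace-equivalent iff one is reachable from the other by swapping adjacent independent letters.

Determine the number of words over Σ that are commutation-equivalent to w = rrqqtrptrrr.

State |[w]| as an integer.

0(r) covers ∅
1(r) covers 0:r
2(q) covers 1:r
3(q) covers 2:q
4(t) covers 3:q
5(r) covers 3:q
6(p) covers 4:t, 5:r
7(t) covers 6:p
8(r) covers 6:p
9(r) covers 8:r
10(r) covers 9:r
floor of heap: 0:r
completions by unplaced set U, small U first (add the entries for U minus each lowest piece of U):
  |U|=1: {7}:1  {10}:1
  |U|=2: {7,10}:2  {9,10}:1
  |U|=3: {7,9,10}:3  {8,9,10}:1
  |U|=4: {7,8,9,10}:4
  |U|=5: {6,7,8,9,10}:4
  |U|=6: {4,6,7,8,9,10}:4  {5,6,7,8,9,10}:4
  |U|=7: {4,5,6,7,8,9,10}:8
  |U|=8: {3,4,5,6,7,8,9,10}:8
  |U|=9: {2,3,4,5,6,7,8,9,10}:8
  start at 0(r): 8

8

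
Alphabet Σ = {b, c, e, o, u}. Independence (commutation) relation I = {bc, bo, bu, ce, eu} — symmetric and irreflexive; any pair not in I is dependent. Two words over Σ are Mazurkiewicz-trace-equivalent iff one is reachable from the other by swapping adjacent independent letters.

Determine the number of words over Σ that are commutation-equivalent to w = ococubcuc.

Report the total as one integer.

#0=o has no predecessor
#1=c depends on [0:o]
#2=o depends on [1:c]
#3=c depends on [2:o]
#4=u depends on [3:c]
#5=b has no predecessor
#6=c depends on [4:u]
#7=u depends on [6:c]
#8=c depends on [7:u]
sources: [0:o, 5:b]
N(rest) = Σ N(rest − s) over sources s of rest; N(one piece) = 1:
  size 1 → [5]=1  [8]=1
  size 2 → [5,8]=2  [7,8]=1
  size 3 → [5,7,8]=3  [6,7,8]=1
  size 4 → [4,6,7,8]=1  [5,6,7,8]=4
  size 5 → [3,4,6,7,8]=1  [4,5,6,7,8]=5
  size 6 → [2,3,4,6,7,8]=1  [3,4,5,6,7,8]=6
  size 7 → [1,2,3,4,6,7,8]=1  [2,3,4,5,6,7,8]=7
  first=0(o) contributes 8
  first=5(b) contributes 1
|[w]| = 9

9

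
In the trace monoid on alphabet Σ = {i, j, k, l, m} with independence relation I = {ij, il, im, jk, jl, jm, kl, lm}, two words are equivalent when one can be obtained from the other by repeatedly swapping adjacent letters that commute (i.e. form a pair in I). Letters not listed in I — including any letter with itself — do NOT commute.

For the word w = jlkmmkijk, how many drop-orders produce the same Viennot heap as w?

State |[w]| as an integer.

drop 0:j onto floor
drop 1:l onto floor
drop 2:k onto floor
drop 3:m onto {2:k}
drop 4:m onto {3:m}
drop 5:k onto {4:m}
drop 6:i onto {5:k}
drop 7:j onto {0:j}
drop 8:k onto {6:i}
ground layer = {0:j, 1:l, 2:k}
drop-orders for the pieces not yet dropped (sum over which currently-grounded one goes next):
  1 to go: {1} 1  {7} 1  {8} 1
  2 to go: {0,7} 1  {1,7} 2  {1,8} 2  {6,8} 1  {7,8} 2
  3 to go: {0,1,7} 3  {0,7,8} 3  {1,6,8} 3  {1,7,8} 6  {5,6,8} 1  {6,7,8} 3
  4 to go: {0,1,7,8} 12  {0,6,7,8} 6  {1,5,6,8} 4  {1,6,7,8} 12  {4,5,6,8} 1  {5,6,7,8} 4
  5 to go: {0,1,6,7,8} 30  {0,5,6,7,8} 10  {1,4,5,6,8} 5  {1,5,6,7,8} 20  {3,4,5,6,8} 1  {4,5,6,7,8} 5
  6 to go: {0,1,5,6,7,8} 60  {0,4,5,6,7,8} 15  {1,3,4,5,6,8} 6  {1,4,5,6,7,8} 30  {2,3,4,5,6,8} 1  {3,4,5,6,7,8} 6
  7 to go: {0,1,4,5,6,7,8} 105  {0,3,4,5,6,7,8} 21  {1,2,3,4,5,6,8} 7  {1,3,4,5,6,7,8} 42  {2,3,4,5,6,7,8} 7
  if 0:j drops first: 56 orders
  if 1:l drops first: 28 orders
  if 2:k drops first: 168 orders
heap linearizations: 252

252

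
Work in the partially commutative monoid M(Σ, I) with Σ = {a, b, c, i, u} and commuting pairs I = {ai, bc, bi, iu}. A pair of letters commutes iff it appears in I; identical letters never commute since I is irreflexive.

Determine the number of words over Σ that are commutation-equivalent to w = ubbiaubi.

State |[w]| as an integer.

28

piece 0:u — minimal
piece 1:b rests on {0:u}
piece 2:b rests on {1:b}
piece 3:i — minimal
piece 4:a rests on {2:b}
piece 5:u rests on {4:a}
piece 6:b rests on {5:u}
piece 7:i rests on {3:i}
minimal pieces: {0:u, 3:i}
ways to finish when only these pieces remain (= sum over removing one remaining piece with nothing left below it):
  1 left: {6}→1  {7}→1
  2 left: {3,7}→1  {5,6}→1  {6,7}→2
  3 left: {3,6,7}→3  {4,5,6}→1  {5,6,7}→3
  4 left: {2,4,5,6}→1  {3,5,6,7}→6  {4,5,6,7}→4
  5 left: {1,2,4,5,6}→1  {2,4,5,6,7}→5  {3,4,5,6,7}→10
  6 left: {0,1,2,4,5,6}→1  {1,2,4,5,6,7}→6  {2,3,4,5,6,7}→15
  placing 0:u first → 21 extensions
  placing 3:i first → 7 extensions
total linear extensions = 28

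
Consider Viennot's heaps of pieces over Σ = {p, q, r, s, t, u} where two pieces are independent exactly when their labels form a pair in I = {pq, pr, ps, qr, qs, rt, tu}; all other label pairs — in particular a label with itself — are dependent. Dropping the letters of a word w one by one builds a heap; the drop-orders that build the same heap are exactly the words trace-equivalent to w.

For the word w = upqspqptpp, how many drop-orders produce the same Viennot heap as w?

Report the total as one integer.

60

#0=u has no predecessor
#1=p depends on [0:u]
#2=q depends on [0:u]
#3=s depends on [0:u]
#4=p depends on [1:p]
#5=q depends on [2:q]
#6=p depends on [4:p]
#7=t depends on [3:s, 5:q, 6:p]
#8=p depends on [7:t]
#9=p depends on [8:p]
sources: [0:u]
N(rest) = Σ N(rest − s) over sources s of rest; N(one piece) = 1:
  size 1 → [9]=1
  size 2 → [8,9]=1
  size 3 → [7,8,9]=1
  size 4 → [3,7,8,9]=1  [5,7,8,9]=1  [6,7,8,9]=1
  size 5 → [2,5,7,8,9]=1  [3,5,7,8,9]=2  [3,6,7,8,9]=2  [4,6,7,8,9]=1  [5,6,7,8,9]=2
  size 6 → [1,4,6,7,8,9]=1  [2,3,5,7,8,9]=3  [2,5,6,7,8,9]=3  [3,4,6,7,8,9]=3  [3,5,6,7,8,9]=6  [4,5,6,7,8,9]=3
  size 7 → [1,3,4,6,7,8,9]=4  [1,4,5,6,7,8,9]=4  [2,3,5,6,7,8,9]=12  [2,4,5,6,7,8,9]=6  [3,4,5,6,7,8,9]=12
  size 8 → [1,2,4,5,6,7,8,9]=10  [1,3,4,5,6,7,8,9]=20  [2,3,4,5,6,7,8,9]=30
  first=0(u) contributes 60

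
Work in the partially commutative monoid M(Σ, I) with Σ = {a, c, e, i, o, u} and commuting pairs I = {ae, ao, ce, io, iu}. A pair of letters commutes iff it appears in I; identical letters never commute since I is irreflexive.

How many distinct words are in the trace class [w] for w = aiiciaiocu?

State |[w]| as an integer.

piece 0:a — minimal
piece 1:i rests on {0:a}
piece 2:i rests on {1:i}
piece 3:c rests on {2:i}
piece 4:i rests on {3:c}
piece 5:a rests on {4:i}
piece 6:i rests on {5:a}
piece 7:o rests on {3:c}
piece 8:c rests on {6:i, 7:o}
piece 9:u rests on {8:c}
minimal pieces: {0:a}
ways to finish when only these pieces remain (= sum over removing one remaining piece with nothing left below it):
  1 left: {9}→1
  2 left: {8,9}→1
  3 left: {6,8,9}→1  {7,8,9}→1
  4 left: {5,6,8,9}→1  {6,7,8,9}→2
  5 left: {4,5,6,8,9}→1  {5,6,7,8,9}→3
  6 left: {4,5,6,7,8,9}→4
  7 left: {3,4,5,6,7,8,9}→4
  8 left: {2,3,4,5,6,7,8,9}→4
  placing 0:a first → 4 extensions

4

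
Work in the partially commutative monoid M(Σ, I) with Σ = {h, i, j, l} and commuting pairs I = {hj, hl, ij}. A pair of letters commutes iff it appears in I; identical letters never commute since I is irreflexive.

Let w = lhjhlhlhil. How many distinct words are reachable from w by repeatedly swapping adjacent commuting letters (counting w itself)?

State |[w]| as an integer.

70

drop 0:l onto floor
drop 1:h onto floor
drop 2:j onto {0:l}
drop 3:h onto {1:h}
drop 4:l onto {2:j}
drop 5:h onto {3:h}
drop 6:l onto {4:l}
drop 7:h onto {5:h}
drop 8:i onto {6:l, 7:h}
drop 9:l onto {8:i}
ground layer = {0:l, 1:h}
drop-orders for the pieces not yet dropped (sum over which currently-grounded one goes next):
  1 to go: {9} 1
  2 to go: {8,9} 1
  3 to go: {6,8,9} 1  {7,8,9} 1
  4 to go: {4,6,8,9} 1  {5,7,8,9} 1  {6,7,8,9} 2
  5 to go: {2,4,6,8,9} 1  {3,5,7,8,9} 1  {4,6,7,8,9} 3  {5,6,7,8,9} 3
  6 to go: {0,2,4,6,8,9} 1  {1,3,5,7,8,9} 1  {2,4,6,7,8,9} 4  {3,5,6,7,8,9} 4  {4,5,6,7,8,9} 6
  7 to go: {0,2,4,6,7,8,9} 5  {1,3,5,6,7,8,9} 5  {2,4,5,6,7,8,9} 10  {3,4,5,6,7,8,9} 10
  8 to go: {0,2,4,5,6,7,8,9} 15  {1,3,4,5,6,7,8,9} 15  {2,3,4,5,6,7,8,9} 20
  if 0:l drops first: 35 orders
  if 1:h drops first: 35 orders
heap linearizations: 70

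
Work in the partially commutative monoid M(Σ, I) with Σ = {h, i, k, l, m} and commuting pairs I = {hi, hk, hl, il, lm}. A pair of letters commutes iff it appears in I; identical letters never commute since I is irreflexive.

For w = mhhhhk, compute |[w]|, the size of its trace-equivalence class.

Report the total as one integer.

5

#0=m has no predecessor
#1=h depends on [0:m]
#2=h depends on [1:h]
#3=h depends on [2:h]
#4=h depends on [3:h]
#5=k depends on [0:m]
sources: [0:m]
N(rest) = Σ N(rest − s) over sources s of rest; N(one piece) = 1:
  size 1 → [4]=1  [5]=1
  size 2 → [3,4]=1  [4,5]=2
  size 3 → [2,3,4]=1  [3,4,5]=3
  size 4 → [1,2,3,4]=1  [2,3,4,5]=4
  first=0(m) contributes 5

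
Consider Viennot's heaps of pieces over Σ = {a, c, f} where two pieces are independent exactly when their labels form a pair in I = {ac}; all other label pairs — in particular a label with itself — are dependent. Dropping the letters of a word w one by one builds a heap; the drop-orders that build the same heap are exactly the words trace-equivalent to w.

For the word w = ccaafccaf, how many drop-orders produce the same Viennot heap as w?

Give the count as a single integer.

#0=c has no predecessor
#1=c depends on [0:c]
#2=a has no predecessor
#3=a depends on [2:a]
#4=f depends on [1:c, 3:a]
#5=c depends on [4:f]
#6=c depends on [5:c]
#7=a depends on [4:f]
#8=f depends on [6:c, 7:a]
sources: [0:c, 2:a]
N(rest) = Σ N(rest − s) over sources s of rest; N(one piece) = 1:
  size 1 → [8]=1
  size 2 → [6,8]=1  [7,8]=1
  size 3 → [5,6,8]=1  [6,7,8]=2
  size 4 → [5,6,7,8]=3
  size 5 → [4,5,6,7,8]=3
  size 6 → [1,4,5,6,7,8]=3  [3,4,5,6,7,8]=3
  size 7 → [0,1,4,5,6,7,8]=3  [1,3,4,5,6,7,8]=6  [2,3,4,5,6,7,8]=3
  first=0(c) contributes 9
  first=2(a) contributes 9
|[w]| = 18

18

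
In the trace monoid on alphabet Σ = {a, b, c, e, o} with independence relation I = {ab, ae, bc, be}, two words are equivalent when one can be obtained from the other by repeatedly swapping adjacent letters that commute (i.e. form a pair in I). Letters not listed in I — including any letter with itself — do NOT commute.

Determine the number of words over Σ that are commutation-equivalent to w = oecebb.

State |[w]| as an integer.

10

drop 0:o onto floor
drop 1:e onto {0:o}
drop 2:c onto {1:e}
drop 3:e onto {2:c}
drop 4:b onto {0:o}
drop 5:b onto {4:b}
ground layer = {0:o}
drop-orders for the pieces not yet dropped (sum over which currently-grounded one goes next):
  1 to go: {3} 1  {5} 1
  2 to go: {2,3} 1  {3,5} 2  {4,5} 1
  3 to go: {1,2,3} 1  {2,3,5} 3  {3,4,5} 3
  4 to go: {1,2,3,5} 4  {2,3,4,5} 6
  if 0:o drops first: 10 orders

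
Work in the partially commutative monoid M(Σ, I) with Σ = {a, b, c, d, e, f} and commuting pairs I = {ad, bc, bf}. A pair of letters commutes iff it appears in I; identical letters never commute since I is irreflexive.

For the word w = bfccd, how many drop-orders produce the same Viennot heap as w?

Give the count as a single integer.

4

drop 0:b onto floor
drop 1:f onto floor
drop 2:c onto {1:f}
drop 3:c onto {2:c}
drop 4:d onto {0:b, 3:c}
ground layer = {0:b, 1:f}
drop-orders for the pieces not yet dropped (sum over which currently-grounded one goes next):
  1 to go: {4} 1
  2 to go: {0,4} 1  {3,4} 1
  3 to go: {0,3,4} 2  {2,3,4} 1
  if 0:b drops first: 1 orders
  if 1:f drops first: 3 orders
heap linearizations: 4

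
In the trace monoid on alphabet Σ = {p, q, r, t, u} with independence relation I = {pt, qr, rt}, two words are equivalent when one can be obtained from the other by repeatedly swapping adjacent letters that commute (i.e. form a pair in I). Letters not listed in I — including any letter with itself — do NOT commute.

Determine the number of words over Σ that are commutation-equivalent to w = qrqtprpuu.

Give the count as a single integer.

drop 0:q onto floor
drop 1:r onto floor
drop 2:q onto {0:q}
drop 3:t onto {2:q}
drop 4:p onto {1:r, 2:q}
drop 5:r onto {4:p}
drop 6:p onto {5:r}
drop 7:u onto {3:t, 6:p}
drop 8:u onto {7:u}
ground layer = {0:q, 1:r}
drop-orders for the pieces not yet dropped (sum over which currently-grounded one goes next):
  1 to go: {8} 1
  2 to go: {7,8} 1
  3 to go: {3,7,8} 1  {6,7,8} 1
  4 to go: {3,6,7,8} 2  {5,6,7,8} 1
  5 to go: {3,5,6,7,8} 3  {4,5,6,7,8} 1
  6 to go: {1,4,5,6,7,8} 1  {3,4,5,6,7,8} 4
  7 to go: {1,3,4,5,6,7,8} 5  {2,3,4,5,6,7,8} 4
  if 0:q drops first: 9 orders
  if 1:r drops first: 4 orders
heap linearizations: 13

13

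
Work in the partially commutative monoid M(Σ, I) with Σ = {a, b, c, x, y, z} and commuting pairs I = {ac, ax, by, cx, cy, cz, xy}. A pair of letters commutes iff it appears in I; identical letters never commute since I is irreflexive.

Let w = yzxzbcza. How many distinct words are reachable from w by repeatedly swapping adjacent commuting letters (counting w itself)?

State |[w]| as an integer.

3

piece 0:y — minimal
piece 1:z rests on {0:y}
piece 2:x rests on {1:z}
piece 3:z rests on {2:x}
piece 4:b rests on {3:z}
piece 5:c rests on {4:b}
piece 6:z rests on {4:b}
piece 7:a rests on {6:z}
minimal pieces: {0:y}
ways to finish when only these pieces remain (= sum over removing one remaining piece with nothing left below it):
  1 left: {5}→1  {7}→1
  2 left: {5,7}→2  {6,7}→1
  3 left: {5,6,7}→3
  4 left: {4,5,6,7}→3
  5 left: {3,4,5,6,7}→3
  6 left: {2,3,4,5,6,7}→3
  placing 0:y first → 3 extensions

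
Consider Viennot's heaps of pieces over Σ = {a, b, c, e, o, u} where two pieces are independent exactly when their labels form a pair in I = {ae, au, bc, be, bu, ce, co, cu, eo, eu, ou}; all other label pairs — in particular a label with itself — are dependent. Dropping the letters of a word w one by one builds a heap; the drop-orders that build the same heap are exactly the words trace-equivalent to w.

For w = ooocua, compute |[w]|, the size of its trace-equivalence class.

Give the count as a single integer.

piece 0:o — minimal
piece 1:o rests on {0:o}
piece 2:o rests on {1:o}
piece 3:c — minimal
piece 4:u — minimal
piece 5:a rests on {2:o, 3:c}
minimal pieces: {0:o, 3:c, 4:u}
ways to finish when only these pieces remain (= sum over removing one remaining piece with nothing left below it):
  1 left: {4}→1  {5}→1
  2 left: {2,5}→1  {3,5}→1  {4,5}→2
  3 left: {1,2,5}→1  {2,3,5}→2  {2,4,5}→3  {3,4,5}→3
  4 left: {0,1,2,5}→1  {1,2,3,5}→3  {1,2,4,5}→4  {2,3,4,5}→8
  placing 0:o first → 15 extensions
  placing 3:c first → 5 extensions
  placing 4:u first → 4 extensions
total linear extensions = 24

24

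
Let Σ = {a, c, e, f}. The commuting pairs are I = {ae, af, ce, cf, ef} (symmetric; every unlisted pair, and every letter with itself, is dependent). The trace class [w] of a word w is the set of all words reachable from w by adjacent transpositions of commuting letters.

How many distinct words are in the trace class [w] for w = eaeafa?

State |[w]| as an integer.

60

0(e) covers ∅
1(a) covers ∅
2(e) covers 0:e
3(a) covers 1:a
4(f) covers ∅
5(a) covers 3:a
floor of heap: 0:e, 1:a, 4:f
completions by unplaced set U, small U first (add the entries for U minus each lowest piece of U):
  |U|=1: {2}:1  {4}:1  {5}:1
  |U|=2: {0,2}:1  {2,4}:2  {2,5}:2  {3,5}:1  {4,5}:2
  |U|=3: {0,2,4}:3  {0,2,5}:3  {1,3,5}:1  {2,3,5}:3  {2,4,5}:6  {3,4,5}:3
  |U|=4: {0,2,3,5}:6  {0,2,4,5}:12  {1,2,3,5}:4  {1,3,4,5}:4  {2,3,4,5}:12
  start at 0(e): 20
  start at 1(a): 30
  start at 4(f): 10
sum over floor = 60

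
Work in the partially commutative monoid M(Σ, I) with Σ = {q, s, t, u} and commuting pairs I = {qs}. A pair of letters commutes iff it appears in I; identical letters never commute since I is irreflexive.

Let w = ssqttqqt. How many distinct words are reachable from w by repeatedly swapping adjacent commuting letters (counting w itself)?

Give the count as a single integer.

3

drop 0:s onto floor
drop 1:s onto {0:s}
drop 2:q onto floor
drop 3:t onto {1:s, 2:q}
drop 4:t onto {3:t}
drop 5:q onto {4:t}
drop 6:q onto {5:q}
drop 7:t onto {6:q}
ground layer = {0:s, 2:q}
drop-orders for the pieces not yet dropped (sum over which currently-grounded one goes next):
  1 to go: {7} 1
  2 to go: {6,7} 1
  3 to go: {5,6,7} 1
  4 to go: {4,5,6,7} 1
  5 to go: {3,4,5,6,7} 1
  6 to go: {1,3,4,5,6,7} 1  {2,3,4,5,6,7} 1
  if 0:s drops first: 2 orders
  if 2:q drops first: 1 orders
heap linearizations: 3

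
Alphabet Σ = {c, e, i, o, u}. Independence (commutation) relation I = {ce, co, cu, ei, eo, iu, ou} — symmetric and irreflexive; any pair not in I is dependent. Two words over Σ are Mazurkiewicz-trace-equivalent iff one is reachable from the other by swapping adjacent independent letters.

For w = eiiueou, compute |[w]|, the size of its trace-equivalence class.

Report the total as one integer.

piece 0:e — minimal
piece 1:i — minimal
piece 2:i rests on {1:i}
piece 3:u rests on {0:e}
piece 4:e rests on {3:u}
piece 5:o rests on {2:i}
piece 6:u rests on {4:e}
minimal pieces: {0:e, 1:i}
ways to finish when only these pieces remain (= sum over removing one remaining piece with nothing left below it):
  1 left: {5}→1  {6}→1
  2 left: {2,5}→1  {4,6}→1  {5,6}→2
  3 left: {1,2,5}→1  {2,5,6}→3  {3,4,6}→1  {4,5,6}→3
  4 left: {0,3,4,6}→1  {1,2,5,6}→4  {2,4,5,6}→6  {3,4,5,6}→4
  5 left: {0,3,4,5,6}→5  {1,2,4,5,6}→10  {2,3,4,5,6}→10
  placing 0:e first → 20 extensions
  placing 1:i first → 15 extensions
total linear extensions = 35

35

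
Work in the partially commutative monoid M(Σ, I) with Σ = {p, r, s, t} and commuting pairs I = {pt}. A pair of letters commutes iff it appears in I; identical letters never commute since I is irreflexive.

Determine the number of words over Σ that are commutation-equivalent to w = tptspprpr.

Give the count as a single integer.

3

#0=t has no predecessor
#1=p has no predecessor
#2=t depends on [0:t]
#3=s depends on [1:p, 2:t]
#4=p depends on [3:s]
#5=p depends on [4:p]
#6=r depends on [5:p]
#7=p depends on [6:r]
#8=r depends on [7:p]
sources: [0:t, 1:p]
N(rest) = Σ N(rest − s) over sources s of rest; N(one piece) = 1:
  size 1 → [8]=1
  size 2 → [7,8]=1
  size 3 → [6,7,8]=1
  size 4 → [5,6,7,8]=1
  size 5 → [4,5,6,7,8]=1
  size 6 → [3,4,5,6,7,8]=1
  size 7 → [1,3,4,5,6,7,8]=1  [2,3,4,5,6,7,8]=1
  first=0(t) contributes 2
  first=1(p) contributes 1
|[w]| = 3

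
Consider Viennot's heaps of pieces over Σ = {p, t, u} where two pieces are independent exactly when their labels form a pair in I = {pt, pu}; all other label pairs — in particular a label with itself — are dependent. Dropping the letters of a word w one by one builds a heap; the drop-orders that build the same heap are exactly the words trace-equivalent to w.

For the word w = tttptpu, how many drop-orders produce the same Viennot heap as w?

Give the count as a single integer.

drop 0:t onto floor
drop 1:t onto {0:t}
drop 2:t onto {1:t}
drop 3:p onto floor
drop 4:t onto {2:t}
drop 5:p onto {3:p}
drop 6:u onto {4:t}
ground layer = {0:t, 3:p}
drop-orders for the pieces not yet dropped (sum over which currently-grounded one goes next):
  1 to go: {5} 1  {6} 1
  2 to go: {3,5} 1  {4,6} 1  {5,6} 2
  3 to go: {2,4,6} 1  {3,5,6} 3  {4,5,6} 3
  4 to go: {1,2,4,6} 1  {2,4,5,6} 4  {3,4,5,6} 6
  5 to go: {0,1,2,4,6} 1  {1,2,4,5,6} 5  {2,3,4,5,6} 10
  if 0:t drops first: 15 orders
  if 3:p drops first: 6 orders
heap linearizations: 21

21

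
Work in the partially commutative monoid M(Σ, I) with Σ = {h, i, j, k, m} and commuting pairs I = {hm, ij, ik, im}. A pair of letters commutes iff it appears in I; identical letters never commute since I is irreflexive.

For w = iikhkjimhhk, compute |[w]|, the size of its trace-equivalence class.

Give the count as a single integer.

piece 0:i — minimal
piece 1:i rests on {0:i}
piece 2:k — minimal
piece 3:h rests on {1:i, 2:k}
piece 4:k rests on {3:h}
piece 5:j rests on {4:k}
piece 6:i rests on {3:h}
piece 7:m rests on {5:j}
piece 8:h rests on {5:j, 6:i}
piece 9:h rests on {8:h}
piece 10:k rests on {7:m, 9:h}
minimal pieces: {0:i, 2:k}
ways to finish when only these pieces remain (= sum over removing one remaining piece with nothing left below it):
  1 left: {10}→1
  2 left: {7,10}→1  {9,10}→1
  3 left: {7,9,10}→2  {8,9,10}→1
  4 left: {6,8,9,10}→1  {7,8,9,10}→3
  5 left: {5,7,8,9,10}→3  {6,7,8,9,10}→4
  6 left: {4,5,7,8,9,10}→3  {5,6,7,8,9,10}→7
  7 left: {4,5,6,7,8,9,10}→10
  8 left: {3,4,5,6,7,8,9,10}→10
  9 left: {1,3,4,5,6,7,8,9,10}→10  {2,3,4,5,6,7,8,9,10}→10
  placing 0:i first → 20 extensions
  placing 2:k first → 10 extensions
total linear extensions = 30

30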